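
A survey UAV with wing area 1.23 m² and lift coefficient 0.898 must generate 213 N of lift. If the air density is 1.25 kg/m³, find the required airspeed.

v = 17.6 m/s

L = ½ρv²S·CL ⇒ v = √(2L/(ρ·S·CL))
v = √(2 × 213 / (1.25 × 1.23 × 0.898)) = √308.5 = 17.6 m/s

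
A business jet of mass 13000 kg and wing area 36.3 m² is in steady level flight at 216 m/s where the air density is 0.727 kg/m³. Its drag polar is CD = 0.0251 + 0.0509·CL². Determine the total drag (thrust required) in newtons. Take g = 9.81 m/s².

Level flight ⇒ L = W = m·g = 13000 × 9.81 = 1.2753×10^5 N.
Dynamic pressure q = 0.5 × 0.727 × 216² = 16960 Pa.
CL = W/(q·S) = 1.2753×10^5 / (16960 × 36.3) = 0.2072.
CD = 0.0251 + 0.0509 × 0.2072² = 0.02728.
D = q·S·CD = 16960 × 36.3 × 0.02728 = 16800 N

D = 16800 N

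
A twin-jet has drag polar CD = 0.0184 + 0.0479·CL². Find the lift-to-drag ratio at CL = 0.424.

L/D = 15.7

CD = 0.0184 + 0.0479 × 0.424² = 0.02701
L/D = CL/CD = 0.424 / 0.02701 = 15.7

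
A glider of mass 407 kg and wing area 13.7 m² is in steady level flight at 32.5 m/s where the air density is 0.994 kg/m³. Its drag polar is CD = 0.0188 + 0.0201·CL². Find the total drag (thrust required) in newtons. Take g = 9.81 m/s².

In steady level flight, lift balances weight: W = mg = 407 × 9.81 = 3992.7 N.
q = ½ρv² = ½ × 0.994 × 32.5² = 525 Pa.
CL = 2W/(ρv²S) = 2×3992.7/(0.994×32.5²×13.7) = 0.5552.
CD = 0.0188 + 0.0201 × 0.5552² = 0.02499.
D = q·S·CD = 525 × 13.7 × 0.02499 = 179.8 N

D = 180 N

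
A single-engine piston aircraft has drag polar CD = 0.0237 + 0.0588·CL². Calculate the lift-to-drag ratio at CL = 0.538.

L/D = 13.2

CD = 0.0237 + 0.0588 × 0.538² = 0.04072
L/D = CL/CD = 0.538 / 0.04072 = 13.2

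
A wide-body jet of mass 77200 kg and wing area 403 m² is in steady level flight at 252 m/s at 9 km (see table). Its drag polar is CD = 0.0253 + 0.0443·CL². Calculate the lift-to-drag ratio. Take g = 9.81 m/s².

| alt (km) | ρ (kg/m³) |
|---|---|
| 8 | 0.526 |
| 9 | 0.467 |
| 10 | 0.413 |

At 9 km, from the table: ρ = 0.467 kg/m³.
Weight W = mg = 77200 × 9.81 = 7.5733×10^5 N; in level flight L = W.
q = ½ρv² = ½ × 0.467 × 252² = 14830 Pa.
CL = W/(q·S) = 7.5733×10^5 / (14830 × 403) = 0.1267.
CD = 0.0253 + 0.0443 × 0.1267² = 0.02601.
L/D = CL/CD = 0.1267 / 0.02601 = 4.87

L/D = 4.87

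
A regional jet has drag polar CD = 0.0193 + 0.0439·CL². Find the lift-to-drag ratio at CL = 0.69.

L/D = 17.2

CD = 0.0193 + 0.0439 × 0.69² = 0.0402
L/D = CL/CD = 0.69 / 0.0402 = 17.2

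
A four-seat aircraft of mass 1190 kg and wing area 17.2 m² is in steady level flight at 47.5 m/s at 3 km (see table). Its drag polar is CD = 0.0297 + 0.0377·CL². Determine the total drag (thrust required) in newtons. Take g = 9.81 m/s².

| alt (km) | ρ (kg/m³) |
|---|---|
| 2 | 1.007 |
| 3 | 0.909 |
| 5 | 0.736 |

D = 815 N

At 3 km, from the table: ρ = 0.909 kg/m³.
Level flight ⇒ L = W = m·g = 1190 × 9.81 = 11674 N.
Dynamic pressure q = 0.5 × 0.909 × 47.5² = 1025 Pa.
CL = 2W/(ρv²S) = 2×11674/(0.909×47.5²×17.2) = 0.6619.
CD = 0.0297 + 0.0377 × 0.6619² = 0.04621.
D = q·S·CD = 1025 × 17.2 × 0.04621 = 815.1 N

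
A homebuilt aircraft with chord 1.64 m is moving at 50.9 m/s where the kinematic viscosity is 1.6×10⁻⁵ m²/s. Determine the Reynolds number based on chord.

Re = v·c/ν = 50.9 × 1.64 / (1.6×10⁻⁵) = 5.22×10^6

Re = 5.22×10^6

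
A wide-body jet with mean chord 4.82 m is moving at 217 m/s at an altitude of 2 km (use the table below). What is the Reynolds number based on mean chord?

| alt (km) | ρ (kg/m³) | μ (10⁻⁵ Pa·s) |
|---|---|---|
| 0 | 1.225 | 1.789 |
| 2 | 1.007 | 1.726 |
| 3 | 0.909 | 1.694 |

Re = 6.1×10^7

At 2 km, from the table: ρ = 1.007 kg/m³, μ = 1.726×10⁻⁵ Pa·s.
Re = ρ·v·c/μ = 1.007 × 217 × 4.82 / (1.726×10⁻⁵) = 6.1×10^7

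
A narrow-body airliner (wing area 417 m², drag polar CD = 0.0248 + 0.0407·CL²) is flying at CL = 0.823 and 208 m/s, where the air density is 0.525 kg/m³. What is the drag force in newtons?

CD = 0.0248 + 0.0407 × 0.823² = 0.05237
D = ½ρv²S·CD = ½ × 0.525 × 208² × 417 × 0.05237 = 2.48×10^5 N

D = 2.48×10^5 N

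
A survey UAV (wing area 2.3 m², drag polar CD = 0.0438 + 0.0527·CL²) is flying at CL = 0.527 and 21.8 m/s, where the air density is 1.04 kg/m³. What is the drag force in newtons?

D = 33.2 N

CD = 0.0438 + 0.0527 × 0.527² = 0.05844
D = ½ρv²S·CD = ½ × 1.04 × 21.8² × 2.3 × 0.05844 = 33.2 N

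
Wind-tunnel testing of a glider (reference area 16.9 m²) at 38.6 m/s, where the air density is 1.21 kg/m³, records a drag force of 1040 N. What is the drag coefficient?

CD = 0.0683

From D = ½ρv²S·CD, rearranging gives CD = 2D/(ρv²S).
CD = 2 × 1040 / (1.21 × 38.6² × 16.9) = 0.0683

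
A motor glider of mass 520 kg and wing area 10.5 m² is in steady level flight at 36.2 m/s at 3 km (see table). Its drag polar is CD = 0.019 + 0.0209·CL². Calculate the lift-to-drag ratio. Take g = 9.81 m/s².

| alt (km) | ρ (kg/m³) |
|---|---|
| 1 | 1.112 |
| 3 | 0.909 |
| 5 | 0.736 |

L/D = 24.8

At 3 km, from the table: ρ = 0.909 kg/m³.
In steady level flight, lift balances weight: W = mg = 520 × 9.81 = 5101.2 N.
q = ½ρv² = ½ × 0.909 × 36.2² = 595.6 Pa.
CL = 2W/(ρv²S) = 2×5101.2/(0.909×36.2²×10.5) = 0.8157.
CD = 0.019 + 0.0209 × 0.8157² = 0.03291.
L/D = CL/CD = 0.8157 / 0.03291 = 24.8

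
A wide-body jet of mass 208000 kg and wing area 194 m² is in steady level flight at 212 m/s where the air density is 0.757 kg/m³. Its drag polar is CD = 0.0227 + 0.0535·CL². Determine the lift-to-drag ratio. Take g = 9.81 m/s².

L/D = 14.3

Weight W = mg = 208000 × 9.81 = 2.0405×10^6 N; in level flight L = W.
q = ½ρv² = ½ × 0.757 × 212² = 17010 Pa.
CL = 2W/(ρv²S) = 2×2.0405×10^6/(0.757×212²×194) = 0.6183.
CD = 0.0227 + 0.0535 × 0.6183² = 0.04315.
L/D = CL/CD = 0.6183 / 0.04315 = 14.3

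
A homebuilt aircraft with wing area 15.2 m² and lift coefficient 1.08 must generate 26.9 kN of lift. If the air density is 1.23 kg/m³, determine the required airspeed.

L = ½ρv²S·CL ⇒ v = √(2L/(ρ·S·CL))
v = √(2 × 26900 / (1.23 × 15.2 × 1.08)) = √2664 = 51.6 m/s

v = 51.6 m/s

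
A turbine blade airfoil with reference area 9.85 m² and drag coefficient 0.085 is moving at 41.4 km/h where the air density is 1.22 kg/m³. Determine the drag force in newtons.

D = 67.5 N

Convert speed: v = 41.4 km/h ÷ 3.6 = 11.5 m/s.
Dynamic pressure q = ½ρv² = ½ × 1.22 × 11.5² = 80.67 Pa.
D = q·S·CD = 80.67 × 9.85 × 0.085 = 67.5 N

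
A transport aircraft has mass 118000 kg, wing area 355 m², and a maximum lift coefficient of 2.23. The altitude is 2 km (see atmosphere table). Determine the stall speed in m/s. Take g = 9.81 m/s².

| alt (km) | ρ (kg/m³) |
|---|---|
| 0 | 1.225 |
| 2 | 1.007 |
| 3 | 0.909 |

At 2 km, from the table: ρ = 1.007 kg/m³.
At stall, lift equals weight: L = W = m·g = 118000 × 9.81 = 1.158×10^6 N.
V_stall = √(2W/(ρ·S·CL,max)) = √(2 × 1.158×10^6 / (1.007 × 355 × 2.23))
V_stall = √2904 = 53.9 m/s

V_stall = 53.9 m/s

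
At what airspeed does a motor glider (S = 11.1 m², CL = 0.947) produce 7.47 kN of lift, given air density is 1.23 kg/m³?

v = 34 m/s

L = ½ρv²S·CL ⇒ v = √(2L/(ρ·S·CL))
v = √(2 × 7470 / (1.23 × 11.1 × 0.947)) = √1156 = 34 m/s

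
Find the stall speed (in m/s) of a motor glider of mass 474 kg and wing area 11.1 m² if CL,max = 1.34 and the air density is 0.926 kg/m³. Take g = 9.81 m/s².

V_stall = 26 m/s

At stall, lift equals weight: L = W = m·g = 474 × 9.81 = 4650 N.
From L = ½ρV²S·CL,max = W: V_stall = √(2W/(ρSCL,max)) = √(2·4650/(0.926·11.1·1.34))
V_stall = √675.2 = 26 m/s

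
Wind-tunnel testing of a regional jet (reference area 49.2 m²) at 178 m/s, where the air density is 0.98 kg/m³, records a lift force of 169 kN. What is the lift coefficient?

CL = 0.221

From L = ½ρv²S·CL, rearranging gives CL = 2L/(ρv²S).
CL = 2 × 1.69×10^5 / (0.98 × 178² × 49.2) = 0.221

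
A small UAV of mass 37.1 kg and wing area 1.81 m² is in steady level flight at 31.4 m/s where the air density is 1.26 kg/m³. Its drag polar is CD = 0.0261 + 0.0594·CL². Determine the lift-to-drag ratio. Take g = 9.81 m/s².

L/D = 10

Level flight ⇒ L = W = m·g = 37.1 × 9.81 = 363.95 N.
q = ½ρv² = ½ × 1.26 × 31.4² = 621.2 Pa.
CL = 2W/(ρv²S) = 2×363.95/(1.26×31.4²×1.81) = 0.3237.
CD = 0.0261 + 0.0594 × 0.3237² = 0.03232.
L/D = CL/CD = 0.3237 / 0.03232 = 10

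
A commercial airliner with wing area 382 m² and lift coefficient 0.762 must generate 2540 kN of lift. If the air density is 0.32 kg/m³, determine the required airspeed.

L = ½ρv²S·CL ⇒ v = √(2L/(ρ·S·CL))
v = √(2 × 2.54×10^6 / (0.32 × 382 × 0.762)) = √54540 = 234 m/s

v = 234 m/s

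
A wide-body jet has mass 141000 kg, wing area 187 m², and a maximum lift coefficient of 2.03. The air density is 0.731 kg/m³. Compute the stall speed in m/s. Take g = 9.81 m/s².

At stall, lift equals weight: L = W = m·g = 141000 × 9.81 = 1.383×10^6 N.
V_stall = √(2W/(ρ·S·CL,max)) = √(2 × 1.383×10^6 / (0.731 × 187 × 2.03))
V_stall = √9969 = 99.8 m/s

V_stall = 99.8 m/s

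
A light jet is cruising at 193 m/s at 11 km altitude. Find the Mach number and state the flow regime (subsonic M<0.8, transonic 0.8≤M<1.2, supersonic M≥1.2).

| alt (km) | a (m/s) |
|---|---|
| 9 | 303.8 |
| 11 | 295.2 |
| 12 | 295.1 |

At 11 km, from the table: a = 295.2 m/s.
M = v/a = 193 / 295.2 = 0.654
M = 0.654 → subsonic.

M = 0.654 (subsonic)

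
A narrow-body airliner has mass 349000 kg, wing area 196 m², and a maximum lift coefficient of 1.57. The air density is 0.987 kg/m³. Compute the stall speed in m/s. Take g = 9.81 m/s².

V_stall = 150 m/s

At stall, lift equals weight: L = W = m·g = 349000 × 9.81 = 3.424×10^6 N.
From L = ½ρV²S·CL,max = W: V_stall = √(2W/(ρSCL,max)) = √(2·3.424×10^6/(0.987·196·1.57))
V_stall = √22550 = 150 m/s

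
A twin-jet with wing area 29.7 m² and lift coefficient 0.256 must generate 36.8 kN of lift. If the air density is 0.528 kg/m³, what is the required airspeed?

v = 135 m/s

L = ½ρv²S·CL ⇒ v = √(2L/(ρ·S·CL))
v = √(2 × 36800 / (0.528 × 29.7 × 0.256)) = √18330 = 135 m/s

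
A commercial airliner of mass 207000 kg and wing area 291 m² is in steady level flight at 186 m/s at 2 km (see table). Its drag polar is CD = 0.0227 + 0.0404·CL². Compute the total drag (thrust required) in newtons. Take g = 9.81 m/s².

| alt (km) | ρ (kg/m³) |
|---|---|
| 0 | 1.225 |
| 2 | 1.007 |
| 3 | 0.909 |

At 2 km, from the table: ρ = 1.007 kg/m³.
Weight W = mg = 207000 × 9.81 = 2.0307×10^6 N; in level flight L = W.
q = ½ρv² = ½ × 1.007 × 186² = 17420 Pa.
CL = 2W/(ρv²S) = 2×2.0307×10^6/(1.007×186²×291) = 0.4006.
CD = 0.0227 + 0.0404 × 0.4006² = 0.02918.
D = q·S·CD = 17420 × 291 × 0.02918 = 1.479×10^5 N

D = 1.48×10^5 N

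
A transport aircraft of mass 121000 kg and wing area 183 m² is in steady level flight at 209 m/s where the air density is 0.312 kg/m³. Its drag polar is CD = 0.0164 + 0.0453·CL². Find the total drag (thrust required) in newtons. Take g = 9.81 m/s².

Weight W = mg = 121000 × 9.81 = 1.187×10^6 N; in level flight L = W.
q = ½ρv² = ½ × 0.312 × 209² = 6814 Pa.
Required CL = L/(qS) = 1.187×10^6/(6814·183) = 0.9519.
CD = 0.0164 + 0.0453 × 0.9519² = 0.05745.
D = q·S·CD = 6814 × 183 × 0.05745 = 71640 N

D = 71600 N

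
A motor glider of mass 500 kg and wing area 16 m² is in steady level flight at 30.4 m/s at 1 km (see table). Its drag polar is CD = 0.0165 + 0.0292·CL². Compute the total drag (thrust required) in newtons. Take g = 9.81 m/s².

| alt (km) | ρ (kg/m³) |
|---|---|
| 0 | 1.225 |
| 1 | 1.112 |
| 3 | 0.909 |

At 1 km, from the table: ρ = 1.112 kg/m³.
In steady level flight, lift balances weight: W = mg = 500 × 9.81 = 4905 N.
q = ½ρv² = ½ × 1.112 × 30.4² = 513.8 Pa.
CL = W/(q·S) = 4905 / (513.8 × 16) = 0.5966.
CD = 0.0165 + 0.0292 × 0.5966² = 0.02689.
D = q·S·CD = 513.8 × 16 × 0.02689 = 221.1 N

D = 221 N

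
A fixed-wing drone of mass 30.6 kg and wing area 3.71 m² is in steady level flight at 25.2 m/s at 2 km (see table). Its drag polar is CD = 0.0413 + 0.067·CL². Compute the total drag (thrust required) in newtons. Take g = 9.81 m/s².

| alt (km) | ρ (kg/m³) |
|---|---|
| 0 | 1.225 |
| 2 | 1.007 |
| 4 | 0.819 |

D = 54.1 N

At 2 km, from the table: ρ = 1.007 kg/m³.
Weight W = mg = 30.6 × 9.81 = 300.19 N; in level flight L = W.
q = ½ρv² = ½ × 1.007 × 25.2² = 319.7 Pa.
CL = W/(q·S) = 300.19 / (319.7 × 3.71) = 0.2531.
CD = 0.0413 + 0.067 × 0.2531² = 0.04559.
D = q·S·CD = 319.7 × 3.71 × 0.04559 = 54.08 N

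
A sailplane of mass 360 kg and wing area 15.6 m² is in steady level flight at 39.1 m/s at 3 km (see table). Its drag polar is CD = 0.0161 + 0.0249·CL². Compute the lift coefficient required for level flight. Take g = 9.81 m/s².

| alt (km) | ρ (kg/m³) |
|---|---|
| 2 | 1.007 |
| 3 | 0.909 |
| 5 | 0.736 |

CL = 0.326

At 3 km, from the table: ρ = 0.909 kg/m³.
In steady level flight, lift balances weight: W = mg = 360 × 9.81 = 3531.6 N.
q = ½ρv² = ½ × 0.909 × 39.1² = 694.8 Pa.
CL = 2W/(ρv²S) = 2×3531.6/(0.909×39.1²×15.6) = 0.3258.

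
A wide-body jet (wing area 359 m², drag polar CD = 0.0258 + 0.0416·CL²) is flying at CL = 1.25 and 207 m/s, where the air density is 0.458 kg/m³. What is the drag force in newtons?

D = 3.2×10^5 N

CD = 0.0258 + 0.0416 × 1.25² = 0.0908
D = ½ρv²S·CD = ½ × 0.458 × 207² × 359 × 0.0908 = 3.2×10^5 N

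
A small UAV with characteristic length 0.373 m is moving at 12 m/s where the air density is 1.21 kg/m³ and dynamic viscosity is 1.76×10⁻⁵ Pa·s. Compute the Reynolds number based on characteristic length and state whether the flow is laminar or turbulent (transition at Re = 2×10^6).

Re = ρ·v·c/μ = 1.21 × 12 × 0.373 / (1.76×10⁻⁵) = 3.08×10^5
Since 3.08×10^5 < 2×10^6, the flow is laminar.

Re = 3.08×10^5 (laminar)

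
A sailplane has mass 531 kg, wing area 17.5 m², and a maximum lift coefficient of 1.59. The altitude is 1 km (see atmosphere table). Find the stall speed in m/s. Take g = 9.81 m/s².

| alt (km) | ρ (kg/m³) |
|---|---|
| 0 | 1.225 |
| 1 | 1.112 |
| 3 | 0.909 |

V_stall = 18.3 m/s

At 1 km, from the table: ρ = 1.112 kg/m³.
Stall occurs when L = W at CL,max. W = mg = 531 × 9.81 = 5209 N.
From L = ½ρV²S·CL,max = W: V_stall = √(2W/(ρSCL,max)) = √(2·5209/(1.112·17.5·1.59))
V_stall = √336.7 = 18.3 m/s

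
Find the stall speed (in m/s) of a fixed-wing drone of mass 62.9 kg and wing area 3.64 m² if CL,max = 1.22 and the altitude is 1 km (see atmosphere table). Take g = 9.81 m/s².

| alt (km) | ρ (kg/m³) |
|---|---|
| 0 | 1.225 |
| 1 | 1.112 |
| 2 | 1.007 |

At 1 km, from the table: ρ = 1.112 kg/m³.
Stall occurs when L = W at CL,max. W = mg = 62.9 × 9.81 = 617 N.
From L = ½ρV²S·CL,max = W: V_stall = √(2W/(ρSCL,max)) = √(2·617/(1.112·3.64·1.22))
V_stall = √249.9 = 15.8 m/s

V_stall = 15.8 m/s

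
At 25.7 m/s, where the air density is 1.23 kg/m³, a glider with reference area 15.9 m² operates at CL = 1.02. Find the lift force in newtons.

L = ½ρv²S·CL = ½ × 1.23 × 25.7² × 15.9 × 1.02 = 6590 N ≈ 6.59 kN

L = 6590 N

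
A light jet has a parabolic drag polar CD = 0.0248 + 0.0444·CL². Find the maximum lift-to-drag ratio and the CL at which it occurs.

For CD = CD0 + K·CL², (L/D)max occurs at CL* = √(CD0/K) and equals 1/(2√(K·CD0)).
(L/D)max = 1/(2√(0.0444 × 0.0248)) = 1/(2 × 0.03318) = 15.1
CL* = √(0.0248/0.0444) = 0.747

(L/D)max = 15.1, at CL = 0.747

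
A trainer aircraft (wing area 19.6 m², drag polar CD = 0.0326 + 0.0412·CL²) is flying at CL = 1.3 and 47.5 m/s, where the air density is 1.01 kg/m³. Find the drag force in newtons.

D = 2280 N

CD = 0.0326 + 0.0412 × 1.3² = 0.1022
D = ½ρv²S·CD = ½ × 1.01 × 47.5² × 19.6 × 0.1022 = 2280 N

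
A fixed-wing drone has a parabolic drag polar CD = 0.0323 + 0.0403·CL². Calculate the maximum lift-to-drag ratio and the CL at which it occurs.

(L/D)max = 13.9, at CL = 0.895

For CD = CD0 + K·CL², (L/D)max occurs at CL* = √(CD0/K) and equals 1/(2√(K·CD0)).
(L/D)max = 1/(2√(0.0403 × 0.0323)) = 1/(2 × 0.03608) = 13.9
CL* = √(0.0323/0.0403) = 0.895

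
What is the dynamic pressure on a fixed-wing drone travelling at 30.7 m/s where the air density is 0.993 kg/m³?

q = ½ρv² = ½ × 0.993 × 30.7² = 468 Pa

q = 468 Pa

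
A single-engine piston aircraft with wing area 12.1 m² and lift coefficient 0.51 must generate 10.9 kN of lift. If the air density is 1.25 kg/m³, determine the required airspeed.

L = ½ρv²S·CL ⇒ v = √(2L/(ρ·S·CL))
v = √(2 × 10900 / (1.25 × 12.1 × 0.51)) = √2826 = 53.2 m/s

v = 53.2 m/s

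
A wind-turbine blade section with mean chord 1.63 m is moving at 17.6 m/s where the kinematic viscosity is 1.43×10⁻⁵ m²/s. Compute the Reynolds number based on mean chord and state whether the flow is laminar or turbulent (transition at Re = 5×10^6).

Re = 2.01×10^6 (laminar)

Re = v·c/ν = 17.6 × 1.63 / (1.43×10⁻⁵) = 2.01×10^6
Since 2.01×10^6 < 5×10^6, the flow is laminar.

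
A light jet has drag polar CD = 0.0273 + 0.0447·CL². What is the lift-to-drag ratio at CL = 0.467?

L/D = 12.6

CD = 0.0273 + 0.0447 × 0.467² = 0.03705
L/D = CL/CD = 0.467 / 0.03705 = 12.6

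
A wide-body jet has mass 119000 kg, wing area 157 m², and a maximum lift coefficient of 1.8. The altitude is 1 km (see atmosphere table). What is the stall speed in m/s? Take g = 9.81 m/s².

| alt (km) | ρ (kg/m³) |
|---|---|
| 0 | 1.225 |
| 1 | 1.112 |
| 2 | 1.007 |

At 1 km, from the table: ρ = 1.112 kg/m³.
Stall occurs when L = W at CL,max. W = mg = 119000 × 9.81 = 1.167×10^6 N.
V_stall = √(2W/(ρ·S·CL,max)) = √(2 × 1.167×10^6 / (1.112 × 157 × 1.8))
V_stall = √7430 = 86.2 m/s

V_stall = 86.2 m/s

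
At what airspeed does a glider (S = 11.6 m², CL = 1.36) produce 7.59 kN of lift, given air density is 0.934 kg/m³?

v = 32.1 m/s

L = ½ρv²S·CL ⇒ v = √(2L/(ρ·S·CL))
v = √(2 × 7590 / (0.934 × 11.6 × 1.36)) = √1030 = 32.1 m/s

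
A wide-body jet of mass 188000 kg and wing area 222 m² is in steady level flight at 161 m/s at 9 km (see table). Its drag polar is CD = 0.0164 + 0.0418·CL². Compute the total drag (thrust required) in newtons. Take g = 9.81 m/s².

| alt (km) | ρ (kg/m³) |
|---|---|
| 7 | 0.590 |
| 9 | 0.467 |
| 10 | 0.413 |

At 9 km, from the table: ρ = 0.467 kg/m³.
Level flight ⇒ L = W = m·g = 188000 × 9.81 = 1.8443×10^6 N.
q = ½ρv² = ½ × 0.467 × 161² = 6053 Pa.
CL = W/(q·S) = 1.8443×10^6 / (6053 × 222) = 1.373.
CD = 0.0164 + 0.0418 × 1.373² = 0.09515.
D = q·S·CD = 6053 × 222 × 0.09515 = 1.278×10^5 N

D = 1.28×10^5 N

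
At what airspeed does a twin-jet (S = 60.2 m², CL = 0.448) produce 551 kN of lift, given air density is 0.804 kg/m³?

L = ½ρv²S·CL ⇒ v = √(2L/(ρ·S·CL))
v = √(2 × 5.51×10^5 / (0.804 × 60.2 × 0.448)) = √50820 = 225 m/s

v = 225 m/s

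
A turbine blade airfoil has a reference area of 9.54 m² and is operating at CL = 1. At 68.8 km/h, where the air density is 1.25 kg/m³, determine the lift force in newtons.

Convert speed: v = 68.8 km/h ÷ 3.6 = 19.11 m/s.
Dynamic pressure q = ½ρv² = ½ × 1.25 × 19.11² = 228.3 Pa.
L = q·S·CL = 228.3 × 9.54 × 1 = 2180 N

L = 2180 N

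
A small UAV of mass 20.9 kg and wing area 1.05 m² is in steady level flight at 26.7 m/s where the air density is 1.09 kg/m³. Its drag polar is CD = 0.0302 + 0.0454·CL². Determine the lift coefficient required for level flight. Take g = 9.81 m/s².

CL = 0.503

Weight W = mg = 20.9 × 9.81 = 205.03 N; in level flight L = W.
Dynamic pressure q = 0.5 × 1.09 × 26.7² = 388.5 Pa.
CL = W/(q·S) = 205.03 / (388.5 × 1.05) = 0.5026.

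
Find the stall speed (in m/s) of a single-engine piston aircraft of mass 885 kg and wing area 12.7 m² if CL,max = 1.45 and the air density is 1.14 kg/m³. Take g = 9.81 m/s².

Weight W = mg = 885 × 9.81 = 8682 N.
V_stall = √(2W/(ρ·S·CL,max)) = √(2 × 8682 / (1.14 × 12.7 × 1.45))
V_stall = √827.1 = 28.8 m/s

V_stall = 28.8 m/s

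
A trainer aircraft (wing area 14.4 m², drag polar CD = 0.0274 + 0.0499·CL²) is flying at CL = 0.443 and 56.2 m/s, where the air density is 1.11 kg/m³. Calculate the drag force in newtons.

CD = 0.0274 + 0.0499 × 0.443² = 0.03719
D = ½ρv²S·CD = ½ × 1.11 × 56.2² × 14.4 × 0.03719 = 939 N

D = 939 N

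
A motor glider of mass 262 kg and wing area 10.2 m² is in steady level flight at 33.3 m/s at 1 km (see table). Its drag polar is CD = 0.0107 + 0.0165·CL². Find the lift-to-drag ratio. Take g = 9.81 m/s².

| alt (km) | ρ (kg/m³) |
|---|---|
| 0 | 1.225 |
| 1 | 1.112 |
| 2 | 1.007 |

At 1 km, from the table: ρ = 1.112 kg/m³.
Level flight ⇒ L = W = m·g = 262 × 9.81 = 2570.2 N.
Dynamic pressure q = 0.5 × 1.112 × 33.3² = 616.5 Pa.
Required CL = L/(qS) = 2570.2/(616.5·10.2) = 0.4087.
CD = 0.0107 + 0.0165 × 0.4087² = 0.01346.
L/D = CL/CD = 0.4087 / 0.01346 = 30.4

L/D = 30.4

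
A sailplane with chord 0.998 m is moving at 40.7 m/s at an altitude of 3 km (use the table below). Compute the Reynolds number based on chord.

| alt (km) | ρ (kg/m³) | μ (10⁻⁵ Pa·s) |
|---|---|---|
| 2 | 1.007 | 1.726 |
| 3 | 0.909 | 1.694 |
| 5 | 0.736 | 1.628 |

At 3 km, from the table: ρ = 0.909 kg/m³, μ = 1.694×10⁻⁵ Pa·s.
Re = ρ·v·c/μ = 0.909 × 40.7 × 0.998 / (1.694×10⁻⁵) = 2.18×10^6

Re = 2.18×10^6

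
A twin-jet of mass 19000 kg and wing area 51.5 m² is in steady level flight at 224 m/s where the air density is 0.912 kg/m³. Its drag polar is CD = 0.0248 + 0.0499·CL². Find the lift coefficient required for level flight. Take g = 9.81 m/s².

Weight W = mg = 19000 × 9.81 = 1.8639×10^5 N; in level flight L = W.
Dynamic pressure q = 0.5 × 0.912 × 224² = 22880 Pa.
Required CL = L/(qS) = 1.8639×10^5/(22880·51.5) = 0.1582.

CL = 0.158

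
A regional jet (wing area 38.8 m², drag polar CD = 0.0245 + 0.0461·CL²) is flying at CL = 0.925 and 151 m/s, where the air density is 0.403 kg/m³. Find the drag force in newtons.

CD = 0.0245 + 0.0461 × 0.925² = 0.06394
D = ½ρv²S·CD = ½ × 0.403 × 151² × 38.8 × 0.06394 = 11400 N

D = 11400 N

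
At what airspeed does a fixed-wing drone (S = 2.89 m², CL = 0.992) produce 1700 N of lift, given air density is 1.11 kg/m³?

L = ½ρv²S·CL ⇒ v = √(2L/(ρ·S·CL))
v = √(2 × 1700 / (1.11 × 2.89 × 0.992)) = √1068 = 32.7 m/s

v = 32.7 m/s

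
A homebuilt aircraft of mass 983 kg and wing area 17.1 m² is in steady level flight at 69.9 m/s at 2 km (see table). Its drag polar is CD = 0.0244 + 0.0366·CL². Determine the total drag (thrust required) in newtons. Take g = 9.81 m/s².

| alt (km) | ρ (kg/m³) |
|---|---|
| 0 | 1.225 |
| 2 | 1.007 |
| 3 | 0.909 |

At 2 km, from the table: ρ = 1.007 kg/m³.
In steady level flight, lift balances weight: W = mg = 983 × 9.81 = 9643.2 N.
q = ½ρv² = ½ × 1.007 × 69.9² = 2460 Pa.
Required CL = L/(qS) = 9643.2/(2460·17.1) = 0.2292.
CD = 0.0244 + 0.0366 × 0.2292² = 0.02632.
D = q·S·CD = 2460 × 17.1 × 0.02632 = 1107 N

D = 1110 N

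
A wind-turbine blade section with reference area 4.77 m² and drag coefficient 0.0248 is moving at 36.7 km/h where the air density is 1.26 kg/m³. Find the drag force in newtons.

Convert speed: v = 36.7 km/h ÷ 3.6 = 10.19 m/s.
D = ½ρv²S·CD = ½ × 1.26 × 10.19² × 4.77 × 0.0248 = 7.75 N

D = 7.75 N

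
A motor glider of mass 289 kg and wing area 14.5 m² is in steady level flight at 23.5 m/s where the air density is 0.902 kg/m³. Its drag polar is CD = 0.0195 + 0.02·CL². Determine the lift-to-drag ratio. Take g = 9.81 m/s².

L/D = 24.7

Level flight ⇒ L = W = m·g = 289 × 9.81 = 2835.1 N.
q = ½ρv² = ½ × 0.902 × 23.5² = 249.1 Pa.
Required CL = L/(qS) = 2835.1/(249.1·14.5) = 0.785.
CD = 0.0195 + 0.02 × 0.785² = 0.03183.
L/D = CL/CD = 0.785 / 0.03183 = 24.7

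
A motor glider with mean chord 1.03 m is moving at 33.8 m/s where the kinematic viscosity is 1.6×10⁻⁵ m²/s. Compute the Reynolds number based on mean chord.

Re = v·c/ν = 33.8 × 1.03 / (1.6×10⁻⁵) = 2.18×10^6

Re = 2.18×10^6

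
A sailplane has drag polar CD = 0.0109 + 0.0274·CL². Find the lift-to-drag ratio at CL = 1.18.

L/D = 24.1

CD = 0.0109 + 0.0274 × 1.18² = 0.04905
L/D = CL/CD = 1.18 / 0.04905 = 24.1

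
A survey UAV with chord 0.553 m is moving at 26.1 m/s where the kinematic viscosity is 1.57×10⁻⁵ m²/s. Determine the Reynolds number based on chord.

Re = v·c/ν = 26.1 × 0.553 / (1.57×10⁻⁵) = 9.19×10^5

Re = 9.19×10^5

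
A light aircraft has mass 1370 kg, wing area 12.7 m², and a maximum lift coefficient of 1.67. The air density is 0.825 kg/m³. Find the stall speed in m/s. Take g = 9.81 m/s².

At stall, lift equals weight: L = W = m·g = 1370 × 9.81 = 13440 N.
V_stall = √(2W/(ρ·S·CL,max)) = √(2 × 13440 / (0.825 × 12.7 × 1.67))
V_stall = √1536 = 39.2 m/s

V_stall = 39.2 m/s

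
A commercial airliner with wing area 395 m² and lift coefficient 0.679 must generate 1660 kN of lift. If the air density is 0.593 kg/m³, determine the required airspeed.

v = 144 m/s

L = ½ρv²S·CL ⇒ v = √(2L/(ρ·S·CL))
v = √(2 × 1.66×10^6 / (0.593 × 395 × 0.679)) = √20870 = 144 m/s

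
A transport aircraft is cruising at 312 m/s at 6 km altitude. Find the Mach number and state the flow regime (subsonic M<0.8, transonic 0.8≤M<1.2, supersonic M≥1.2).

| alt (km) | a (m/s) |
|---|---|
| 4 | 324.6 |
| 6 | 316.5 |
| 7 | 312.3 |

At 6 km, from the table: a = 316.5 m/s.
M = v/a = 312 / 316.5 = 0.986
M = 0.986 → transonic.

M = 0.986 (transonic)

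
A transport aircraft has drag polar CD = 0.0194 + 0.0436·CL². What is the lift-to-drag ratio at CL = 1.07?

L/D = 15.4

CD = 0.0194 + 0.0436 × 1.07² = 0.06932
L/D = CL/CD = 1.07 / 0.06932 = 15.4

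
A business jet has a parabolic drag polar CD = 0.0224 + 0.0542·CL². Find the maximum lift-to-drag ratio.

For CD = CD0 + K·CL², (L/D)max occurs at CL* = √(CD0/K) and equals 1/(2√(K·CD0)).
(L/D)max = 1/(2√(0.0542 × 0.0224)) = 1/(2 × 0.03484) = 14.3

(L/D)max = 14.3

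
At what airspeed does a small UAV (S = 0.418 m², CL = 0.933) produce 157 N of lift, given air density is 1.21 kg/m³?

v = 25.8 m/s

L = ½ρv²S·CL ⇒ v = √(2L/(ρ·S·CL))
v = √(2 × 157 / (1.21 × 0.418 × 0.933)) = √665.4 = 25.8 m/s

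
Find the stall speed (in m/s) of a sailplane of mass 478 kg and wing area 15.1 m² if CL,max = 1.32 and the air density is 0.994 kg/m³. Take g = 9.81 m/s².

V_stall = 21.8 m/s

Stall occurs when L = W at CL,max. W = mg = 478 × 9.81 = 4689 N.
V_stall = √(2W/(ρ·S·CL,max)) = √(2 × 4689 / (0.994 × 15.1 × 1.32))
V_stall = √473.4 = 21.8 m/s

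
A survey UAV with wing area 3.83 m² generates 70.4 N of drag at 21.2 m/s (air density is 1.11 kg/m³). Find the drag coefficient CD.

CD = 0.0737

From D = ½ρv²S·CD, rearranging gives CD = 2D/(ρv²S).
CD = 2 × 70.4 / (1.11 × 21.2² × 3.83) = 0.0737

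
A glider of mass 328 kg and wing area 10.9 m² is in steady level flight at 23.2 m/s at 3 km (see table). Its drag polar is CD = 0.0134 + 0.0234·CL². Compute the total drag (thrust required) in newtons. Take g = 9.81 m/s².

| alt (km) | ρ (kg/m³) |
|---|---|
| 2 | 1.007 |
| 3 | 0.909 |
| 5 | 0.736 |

At 3 km, from the table: ρ = 0.909 kg/m³.
In steady level flight, lift balances weight: W = mg = 328 × 9.81 = 3217.7 N.
Dynamic pressure q = 0.5 × 0.909 × 23.2² = 244.6 Pa.
CL = W/(q·S) = 3217.7 / (244.6 × 10.9) = 1.207.
CD = 0.0134 + 0.0234 × 1.207² = 0.04747.
D = q·S·CD = 244.6 × 10.9 × 0.04747 = 126.6 N

D = 127 N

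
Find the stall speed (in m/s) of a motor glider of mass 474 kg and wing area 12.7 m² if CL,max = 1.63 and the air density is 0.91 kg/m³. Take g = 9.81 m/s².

Weight W = mg = 474 × 9.81 = 4650 N.
From L = ½ρV²S·CL,max = W: V_stall = √(2W/(ρSCL,max)) = √(2·4650/(0.91·12.7·1.63))
V_stall = √493.7 = 22.2 m/s

V_stall = 22.2 m/s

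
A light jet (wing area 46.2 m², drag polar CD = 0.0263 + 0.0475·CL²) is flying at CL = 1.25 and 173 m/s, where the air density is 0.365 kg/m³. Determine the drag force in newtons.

D = 25400 N

CD = 0.0263 + 0.0475 × 1.25² = 0.1005
D = ½ρv²S·CD = ½ × 0.365 × 173² × 46.2 × 0.1005 = 25400 N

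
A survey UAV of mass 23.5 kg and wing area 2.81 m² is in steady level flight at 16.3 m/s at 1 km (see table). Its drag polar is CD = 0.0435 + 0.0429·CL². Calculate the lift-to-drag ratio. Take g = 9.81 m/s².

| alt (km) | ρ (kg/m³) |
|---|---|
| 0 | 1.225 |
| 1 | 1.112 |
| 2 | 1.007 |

At 1 km, from the table: ρ = 1.112 kg/m³.
Level flight ⇒ L = W = m·g = 23.5 × 9.81 = 230.54 N.
q = ½ρv² = ½ × 1.112 × 16.3² = 147.7 Pa.
Required CL = L/(qS) = 230.54/(147.7·2.81) = 0.5554.
CD = 0.0435 + 0.0429 × 0.5554² = 0.05673.
L/D = CL/CD = 0.5554 / 0.05673 = 9.79

L/D = 9.79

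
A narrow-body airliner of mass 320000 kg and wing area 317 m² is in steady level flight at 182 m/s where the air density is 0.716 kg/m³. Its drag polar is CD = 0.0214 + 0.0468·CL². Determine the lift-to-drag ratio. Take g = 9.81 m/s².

Weight W = mg = 320000 × 9.81 = 3.1392×10^6 N; in level flight L = W.
Dynamic pressure q = 0.5 × 0.716 × 182² = 11860 Pa.
CL = 2W/(ρv²S) = 2×3.1392×10^6/(0.716×182²×317) = 0.8351.
CD = 0.0214 + 0.0468 × 0.8351² = 0.05404.
L/D = CL/CD = 0.8351 / 0.05404 = 15.5

L/D = 15.5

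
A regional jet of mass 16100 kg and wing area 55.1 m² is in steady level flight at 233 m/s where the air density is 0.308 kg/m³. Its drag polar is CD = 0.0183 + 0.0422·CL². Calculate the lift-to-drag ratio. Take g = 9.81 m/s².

L/D = 14.7

Level flight ⇒ L = W = m·g = 16100 × 9.81 = 1.5794×10^5 N.
Dynamic pressure q = 0.5 × 0.308 × 233² = 8361 Pa.
CL = W/(q·S) = 1.5794×10^5 / (8361 × 55.1) = 0.3429.
CD = 0.0183 + 0.0422 × 0.3429² = 0.02326.
L/D = CL/CD = 0.3429 / 0.02326 = 14.7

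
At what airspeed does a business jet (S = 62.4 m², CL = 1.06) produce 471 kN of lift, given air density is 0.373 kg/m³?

v = 195 m/s

L = ½ρv²S·CL ⇒ v = √(2L/(ρ·S·CL))
v = √(2 × 4.71×10^5 / (0.373 × 62.4 × 1.06)) = √38180 = 195 m/s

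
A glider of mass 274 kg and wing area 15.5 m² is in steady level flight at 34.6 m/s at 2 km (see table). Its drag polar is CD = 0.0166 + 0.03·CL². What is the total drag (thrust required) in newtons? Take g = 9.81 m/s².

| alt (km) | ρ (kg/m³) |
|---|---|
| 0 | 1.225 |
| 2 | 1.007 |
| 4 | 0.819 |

D = 178 N

At 2 km, from the table: ρ = 1.007 kg/m³.
In steady level flight, lift balances weight: W = mg = 274 × 9.81 = 2687.9 N.
Dynamic pressure q = 0.5 × 1.007 × 34.6² = 602.8 Pa.
CL = 2W/(ρv²S) = 2×2687.9/(1.007×34.6²×15.5) = 0.2877.
CD = 0.0166 + 0.03 × 0.2877² = 0.01908.
D = q·S·CD = 602.8 × 15.5 × 0.01908 = 178.3 N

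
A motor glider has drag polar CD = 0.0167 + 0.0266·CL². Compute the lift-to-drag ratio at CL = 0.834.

L/D = 23.7

CD = 0.0167 + 0.0266 × 0.834² = 0.0352
L/D = CL/CD = 0.834 / 0.0352 = 23.7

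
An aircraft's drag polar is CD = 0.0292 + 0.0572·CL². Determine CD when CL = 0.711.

CD = 0.0581

CD = 0.0292 + 0.0572 × 0.711² = 0.0292 + 0.02892 = 0.0581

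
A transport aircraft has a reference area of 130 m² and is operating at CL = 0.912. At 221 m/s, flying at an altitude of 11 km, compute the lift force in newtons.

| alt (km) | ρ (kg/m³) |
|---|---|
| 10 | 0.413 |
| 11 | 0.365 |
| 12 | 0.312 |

At 11 km, from the table: ρ = 0.365 kg/m³.
L = ½ρv²S·CL = ½ × 0.365 × 221² × 130 × 0.912 = 1.06×10^6 N ≈ 1060 kN

L = 1.06×10^6 N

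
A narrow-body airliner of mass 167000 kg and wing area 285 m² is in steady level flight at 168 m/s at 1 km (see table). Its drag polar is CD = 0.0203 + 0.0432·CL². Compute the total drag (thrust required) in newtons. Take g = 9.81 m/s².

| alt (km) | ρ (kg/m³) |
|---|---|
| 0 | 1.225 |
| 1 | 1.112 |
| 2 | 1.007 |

D = 1.17×10^5 N

At 1 km, from the table: ρ = 1.112 kg/m³.
Weight W = mg = 167000 × 9.81 = 1.6383×10^6 N; in level flight L = W.
Dynamic pressure q = 0.5 × 1.112 × 168² = 15690 Pa.
CL = W/(q·S) = 1.6383×10^6 / (15690 × 285) = 0.3663.
CD = 0.0203 + 0.0432 × 0.3663² = 0.0261.
D = q·S·CD = 15690 × 285 × 0.0261 = 1.167×10^5 N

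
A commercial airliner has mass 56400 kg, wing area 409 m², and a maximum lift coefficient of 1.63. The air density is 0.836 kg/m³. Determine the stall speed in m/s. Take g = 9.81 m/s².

At stall, lift equals weight: L = W = m·g = 56400 × 9.81 = 5.533×10^5 N.
From L = ½ρV²S·CL,max = W: V_stall = √(2W/(ρSCL,max)) = √(2·5.533×10^5/(0.836·409·1.63))
V_stall = √1985 = 44.6 m/s

V_stall = 44.6 m/s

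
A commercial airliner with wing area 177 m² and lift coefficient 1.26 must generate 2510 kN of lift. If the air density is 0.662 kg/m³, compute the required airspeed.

L = ½ρv²S·CL ⇒ v = √(2L/(ρ·S·CL))
v = √(2 × 2.51×10^6 / (0.662 × 177 × 1.26)) = √34000 = 184 m/s

v = 184 m/s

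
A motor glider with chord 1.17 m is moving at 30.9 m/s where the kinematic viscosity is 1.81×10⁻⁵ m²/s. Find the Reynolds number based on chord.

Re = v·c/ν = 30.9 × 1.17 / (1.81×10⁻⁵) = 2×10^6

Re = 2×10^6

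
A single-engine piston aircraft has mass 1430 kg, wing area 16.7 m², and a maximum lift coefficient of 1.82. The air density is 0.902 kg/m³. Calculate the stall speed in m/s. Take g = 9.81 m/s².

Weight W = mg = 1430 × 9.81 = 14030 N.
V_stall = √(2W/(ρ·S·CL,max)) = √(2 × 14030 / (0.902 × 16.7 × 1.82))
V_stall = √1023 = 32 m/s

V_stall = 32 m/s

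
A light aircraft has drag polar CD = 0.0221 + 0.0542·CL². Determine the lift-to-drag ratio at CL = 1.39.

CD = 0.0221 + 0.0542 × 1.39² = 0.1268
L/D = CL/CD = 1.39 / 0.1268 = 11

L/D = 11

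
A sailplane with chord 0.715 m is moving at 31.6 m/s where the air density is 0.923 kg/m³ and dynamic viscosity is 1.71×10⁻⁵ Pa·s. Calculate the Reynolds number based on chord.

Re = 1.22×10^6

Re = ρ·v·c/μ = 0.923 × 31.6 × 0.715 / (1.71×10⁻⁵) = 1.22×10^6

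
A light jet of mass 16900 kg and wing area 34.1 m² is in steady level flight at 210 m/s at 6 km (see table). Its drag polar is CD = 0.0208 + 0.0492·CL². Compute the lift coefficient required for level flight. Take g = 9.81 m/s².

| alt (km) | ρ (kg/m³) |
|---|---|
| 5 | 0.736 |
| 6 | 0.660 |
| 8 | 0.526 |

CL = 0.334

At 6 km, from the table: ρ = 0.660 kg/m³.
Level flight ⇒ L = W = m·g = 16900 × 9.81 = 1.6579×10^5 N.
q = ½ρv² = ½ × 0.66 × 210² = 14550 Pa.
CL = 2W/(ρv²S) = 2×1.6579×10^5/(0.66×210²×34.1) = 0.3341.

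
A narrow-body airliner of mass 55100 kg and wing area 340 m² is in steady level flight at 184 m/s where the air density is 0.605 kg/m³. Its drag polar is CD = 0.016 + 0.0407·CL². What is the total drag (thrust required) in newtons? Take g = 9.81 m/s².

D = 59100 N

Weight W = mg = 55100 × 9.81 = 5.4053×10^5 N; in level flight L = W.
q = ½ρv² = ½ × 0.605 × 184² = 10240 Pa.
CL = W/(q·S) = 5.4053×10^5 / (10240 × 340) = 0.1552.
CD = 0.016 + 0.0407 × 0.1552² = 0.01698.
D = q·S·CD = 10240 × 340 × 0.01698 = 59130 N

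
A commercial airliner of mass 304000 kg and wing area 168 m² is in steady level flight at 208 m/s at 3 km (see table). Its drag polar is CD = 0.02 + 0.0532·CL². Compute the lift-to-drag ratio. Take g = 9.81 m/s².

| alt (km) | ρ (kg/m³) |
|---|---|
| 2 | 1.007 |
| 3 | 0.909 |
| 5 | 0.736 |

At 3 km, from the table: ρ = 0.909 kg/m³.
Level flight ⇒ L = W = m·g = 304000 × 9.81 = 2.9822×10^6 N.
Dynamic pressure q = 0.5 × 0.909 × 208² = 19660 Pa.
CL = 2W/(ρv²S) = 2×2.9822×10^6/(0.909×208²×168) = 0.9028.
CD = 0.02 + 0.0532 × 0.9028² = 0.06336.
L/D = CL/CD = 0.9028 / 0.06336 = 14.2

L/D = 14.2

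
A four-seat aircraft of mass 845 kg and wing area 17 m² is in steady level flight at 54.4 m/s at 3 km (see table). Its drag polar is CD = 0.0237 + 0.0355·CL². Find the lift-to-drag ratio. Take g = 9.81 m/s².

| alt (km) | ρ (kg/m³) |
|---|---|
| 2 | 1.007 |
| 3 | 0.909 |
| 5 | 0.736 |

At 3 km, from the table: ρ = 0.909 kg/m³.
Weight W = mg = 845 × 9.81 = 8289.5 N; in level flight L = W.
Dynamic pressure q = 0.5 × 0.909 × 54.4² = 1345 Pa.
CL = W/(q·S) = 8289.5 / (1345 × 17) = 0.3625.
CD = 0.0237 + 0.0355 × 0.3625² = 0.02837.
L/D = CL/CD = 0.3625 / 0.02837 = 12.8

L/D = 12.8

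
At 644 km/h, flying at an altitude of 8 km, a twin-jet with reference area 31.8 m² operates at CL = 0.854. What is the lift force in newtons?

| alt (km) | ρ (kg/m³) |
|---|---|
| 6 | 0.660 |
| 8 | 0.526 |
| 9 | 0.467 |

At 8 km, from the table: ρ = 0.526 kg/m³.
Convert speed: v = 644 km/h ÷ 3.6 = 178.9 m/s.
L = ½ρv²S·CL = ½ × 0.526 × 178.9² × 31.8 × 0.854 = 2.29×10^5 N ≈ 229 kN

L = 2.29×10^5 N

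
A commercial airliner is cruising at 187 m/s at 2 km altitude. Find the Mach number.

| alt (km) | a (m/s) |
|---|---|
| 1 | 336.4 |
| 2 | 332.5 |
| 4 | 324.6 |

At 2 km, from the table: a = 332.5 m/s.
M = v/a = 187 / 332.5 = 0.562

M = 0.562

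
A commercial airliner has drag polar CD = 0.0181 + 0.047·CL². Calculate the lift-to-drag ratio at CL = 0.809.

CD = 0.0181 + 0.047 × 0.809² = 0.04886
L/D = CL/CD = 0.809 / 0.04886 = 16.6

L/D = 16.6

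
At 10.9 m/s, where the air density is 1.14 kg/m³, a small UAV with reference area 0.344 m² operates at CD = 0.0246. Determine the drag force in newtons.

Dynamic pressure q = ½ρv² = ½ × 1.14 × 10.9² = 67.72 Pa.
D = q·S·CD = 67.72 × 0.344 × 0.0246 = 0.573 N

D = 0.573 N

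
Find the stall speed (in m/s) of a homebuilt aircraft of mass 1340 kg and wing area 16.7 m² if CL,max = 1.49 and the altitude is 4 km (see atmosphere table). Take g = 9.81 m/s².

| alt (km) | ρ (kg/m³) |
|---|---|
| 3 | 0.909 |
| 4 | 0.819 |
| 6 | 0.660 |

V_stall = 35.9 m/s

At 4 km, from the table: ρ = 0.819 kg/m³.
Weight W = mg = 1340 × 9.81 = 13150 N.
V_stall = √(2W/(ρ·S·CL,max)) = √(2 × 13150 / (0.819 × 16.7 × 1.49))
V_stall = √1290 = 35.9 m/s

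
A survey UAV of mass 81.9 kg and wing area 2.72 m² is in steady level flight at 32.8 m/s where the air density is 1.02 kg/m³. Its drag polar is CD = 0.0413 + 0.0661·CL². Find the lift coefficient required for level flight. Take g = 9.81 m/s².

CL = 0.538

In steady level flight, lift balances weight: W = mg = 81.9 × 9.81 = 803.44 N.
q = ½ρv² = ½ × 1.02 × 32.8² = 548.7 Pa.
Required CL = L/(qS) = 803.44/(548.7·2.72) = 0.5384.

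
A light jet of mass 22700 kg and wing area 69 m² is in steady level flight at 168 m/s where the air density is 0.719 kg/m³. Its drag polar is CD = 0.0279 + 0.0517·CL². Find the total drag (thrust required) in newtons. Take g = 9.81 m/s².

D = 23200 N

Level flight ⇒ L = W = m·g = 22700 × 9.81 = 2.2269×10^5 N.
q = ½ρv² = ½ × 0.719 × 168² = 10150 Pa.
CL = W/(q·S) = 2.2269×10^5 / (10150 × 69) = 0.3181.
CD = 0.0279 + 0.0517 × 0.3181² = 0.03313.
D = q·S·CD = 10150 × 69 × 0.03313 = 23200 N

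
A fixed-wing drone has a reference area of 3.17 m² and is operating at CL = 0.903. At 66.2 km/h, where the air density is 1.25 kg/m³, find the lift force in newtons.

Convert speed: v = 66.2 km/h ÷ 3.6 = 18.39 m/s.
Dynamic pressure q = ½ρv² = ½ × 1.25 × 18.39² = 211.3 Pa.
L = q·S·CL = 211.3 × 3.17 × 0.903 = 605 N

L = 605 N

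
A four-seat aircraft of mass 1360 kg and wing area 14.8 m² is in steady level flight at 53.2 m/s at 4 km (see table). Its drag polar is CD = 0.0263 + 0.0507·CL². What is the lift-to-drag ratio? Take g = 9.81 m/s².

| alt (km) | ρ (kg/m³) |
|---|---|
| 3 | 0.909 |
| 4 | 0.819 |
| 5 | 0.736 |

L/D = 13.7

At 4 km, from the table: ρ = 0.819 kg/m³.
In steady level flight, lift balances weight: W = mg = 1360 × 9.81 = 13342 N.
Dynamic pressure q = 0.5 × 0.819 × 53.2² = 1159 Pa.
CL = 2W/(ρv²S) = 2×13342/(0.819×53.2²×14.8) = 0.7778.
CD = 0.0263 + 0.0507 × 0.7778² = 0.05697.
L/D = CL/CD = 0.7778 / 0.05697 = 13.7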